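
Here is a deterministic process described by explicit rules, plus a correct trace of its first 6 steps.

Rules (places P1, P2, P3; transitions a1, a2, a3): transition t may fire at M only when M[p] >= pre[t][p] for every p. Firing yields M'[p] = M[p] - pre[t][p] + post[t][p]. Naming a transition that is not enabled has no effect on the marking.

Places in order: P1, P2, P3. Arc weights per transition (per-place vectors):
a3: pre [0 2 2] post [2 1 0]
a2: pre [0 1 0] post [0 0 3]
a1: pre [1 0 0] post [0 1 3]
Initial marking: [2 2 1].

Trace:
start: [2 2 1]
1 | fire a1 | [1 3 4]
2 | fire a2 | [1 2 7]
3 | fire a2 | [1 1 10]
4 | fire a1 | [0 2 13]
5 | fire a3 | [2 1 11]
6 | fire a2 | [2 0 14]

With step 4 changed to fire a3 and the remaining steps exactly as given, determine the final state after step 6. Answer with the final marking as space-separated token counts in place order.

(re-executing from step 4 with the substitution; state before step 4: [1 1 10])
4 | fire a3 | [1 1 10]
5 | fire a3 | [1 1 10]
6 | fire a2 | [1 0 13]

1 0 13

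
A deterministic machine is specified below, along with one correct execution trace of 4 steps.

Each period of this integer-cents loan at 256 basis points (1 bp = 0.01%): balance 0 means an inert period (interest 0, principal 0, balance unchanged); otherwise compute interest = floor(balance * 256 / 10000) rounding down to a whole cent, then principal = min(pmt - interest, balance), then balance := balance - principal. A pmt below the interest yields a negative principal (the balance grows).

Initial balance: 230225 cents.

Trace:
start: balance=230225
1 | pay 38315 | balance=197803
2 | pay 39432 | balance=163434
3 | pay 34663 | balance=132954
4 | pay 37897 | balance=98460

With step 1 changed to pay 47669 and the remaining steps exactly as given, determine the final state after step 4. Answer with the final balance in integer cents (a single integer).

(re-executing from step 1 with the substitution; state before step 1: balance=230225)
1 | pay 47669 | balance=188449
2 | pay 39432 | balance=153841
3 | pay 34663 | balance=123116
4 | pay 37897 | balance=88370

88370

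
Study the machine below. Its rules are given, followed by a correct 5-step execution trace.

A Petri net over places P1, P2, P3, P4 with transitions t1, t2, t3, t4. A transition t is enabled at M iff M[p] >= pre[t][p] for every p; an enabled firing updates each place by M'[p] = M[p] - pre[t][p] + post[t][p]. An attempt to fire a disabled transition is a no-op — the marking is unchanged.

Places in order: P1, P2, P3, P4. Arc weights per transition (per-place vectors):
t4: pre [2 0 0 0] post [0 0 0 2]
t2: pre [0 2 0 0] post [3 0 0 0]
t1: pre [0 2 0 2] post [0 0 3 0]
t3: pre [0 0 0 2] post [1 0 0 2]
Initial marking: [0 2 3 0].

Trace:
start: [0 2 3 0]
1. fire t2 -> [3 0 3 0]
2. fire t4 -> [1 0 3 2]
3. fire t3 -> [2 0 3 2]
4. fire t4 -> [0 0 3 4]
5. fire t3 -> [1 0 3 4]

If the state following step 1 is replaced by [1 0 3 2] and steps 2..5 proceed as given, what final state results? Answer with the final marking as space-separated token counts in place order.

1 0 3 4

state after step 1 := [1 0 3 2]
2. fire t4 -> [1 0 3 2]
3. fire t3 -> [2 0 3 2]
4. fire t4 -> [0 0 3 4]
5. fire t3 -> [1 0 3 4]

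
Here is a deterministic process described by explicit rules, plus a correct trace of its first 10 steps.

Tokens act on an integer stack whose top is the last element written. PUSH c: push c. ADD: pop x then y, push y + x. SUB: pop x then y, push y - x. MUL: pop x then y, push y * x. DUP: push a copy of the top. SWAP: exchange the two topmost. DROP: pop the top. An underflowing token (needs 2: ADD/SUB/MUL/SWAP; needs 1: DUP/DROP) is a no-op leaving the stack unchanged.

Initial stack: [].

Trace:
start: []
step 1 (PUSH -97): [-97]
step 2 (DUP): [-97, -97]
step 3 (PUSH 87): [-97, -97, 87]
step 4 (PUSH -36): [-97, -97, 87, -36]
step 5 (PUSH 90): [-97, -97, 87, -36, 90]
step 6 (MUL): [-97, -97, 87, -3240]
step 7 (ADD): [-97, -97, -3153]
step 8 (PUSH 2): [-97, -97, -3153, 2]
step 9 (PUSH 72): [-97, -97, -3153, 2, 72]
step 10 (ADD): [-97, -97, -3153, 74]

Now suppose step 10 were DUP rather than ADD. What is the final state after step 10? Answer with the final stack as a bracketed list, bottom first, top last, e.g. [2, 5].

(re-executing from step 10 with the substitution; state before step 10: [-97, -97, -3153, 2, 72])
step 10 (DUP): [-97, -97, -3153, 2, 72, 72]

[-97, -97, -3153, 2, 72, 72]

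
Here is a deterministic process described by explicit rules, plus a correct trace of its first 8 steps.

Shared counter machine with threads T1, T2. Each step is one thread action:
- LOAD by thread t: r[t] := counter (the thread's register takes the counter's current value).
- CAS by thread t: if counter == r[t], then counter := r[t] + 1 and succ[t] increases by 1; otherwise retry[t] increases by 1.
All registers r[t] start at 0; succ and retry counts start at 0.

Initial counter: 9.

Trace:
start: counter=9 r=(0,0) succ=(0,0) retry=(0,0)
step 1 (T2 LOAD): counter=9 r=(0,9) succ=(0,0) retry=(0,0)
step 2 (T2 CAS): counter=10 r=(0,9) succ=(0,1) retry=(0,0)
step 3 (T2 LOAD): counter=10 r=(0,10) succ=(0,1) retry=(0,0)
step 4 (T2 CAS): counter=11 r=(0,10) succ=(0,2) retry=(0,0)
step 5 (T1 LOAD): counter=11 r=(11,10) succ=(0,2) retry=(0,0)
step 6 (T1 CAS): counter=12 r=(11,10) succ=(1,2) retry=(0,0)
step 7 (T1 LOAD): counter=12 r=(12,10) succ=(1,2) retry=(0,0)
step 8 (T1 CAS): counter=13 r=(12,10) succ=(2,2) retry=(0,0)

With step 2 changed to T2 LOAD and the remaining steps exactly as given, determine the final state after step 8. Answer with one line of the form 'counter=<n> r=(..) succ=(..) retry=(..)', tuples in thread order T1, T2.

counter=12 r=(11,9) succ=(2,1) retry=(0,0)

(re-executing from step 2 with the substitution; state before step 2: counter=9 r=(0,9) succ=(0,0) retry=(0,0))
step 2 (T2 LOAD): counter=9 r=(0,9) succ=(0,0) retry=(0,0)
step 3 (T2 LOAD): counter=9 r=(0,9) succ=(0,0) retry=(0,0)
step 4 (T2 CAS): counter=10 r=(0,9) succ=(0,1) retry=(0,0)
step 5 (T1 LOAD): counter=10 r=(10,9) succ=(0,1) retry=(0,0)
step 6 (T1 CAS): counter=11 r=(10,9) succ=(1,1) retry=(0,0)
step 7 (T1 LOAD): counter=11 r=(11,9) succ=(1,1) retry=(0,0)
step 8 (T1 CAS): counter=12 r=(11,9) succ=(2,1) retry=(0,0)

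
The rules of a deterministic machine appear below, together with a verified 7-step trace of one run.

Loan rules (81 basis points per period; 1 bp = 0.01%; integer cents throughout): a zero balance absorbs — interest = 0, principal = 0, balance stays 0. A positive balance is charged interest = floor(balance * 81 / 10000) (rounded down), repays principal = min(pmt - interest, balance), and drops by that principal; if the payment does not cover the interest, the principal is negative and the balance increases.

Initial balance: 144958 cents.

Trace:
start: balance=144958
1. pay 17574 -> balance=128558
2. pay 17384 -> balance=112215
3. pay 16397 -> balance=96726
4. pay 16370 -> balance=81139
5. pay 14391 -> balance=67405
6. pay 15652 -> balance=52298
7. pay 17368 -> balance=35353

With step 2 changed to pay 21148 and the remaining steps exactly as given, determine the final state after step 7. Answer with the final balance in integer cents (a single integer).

(re-executing from step 2 with the substitution; state before step 2: balance=128558)
2. pay 21148 -> balance=108451
3. pay 16397 -> balance=92932
4. pay 16370 -> balance=77314
5. pay 14391 -> balance=63549
6. pay 15652 -> balance=48411
7. pay 17368 -> balance=31435

31435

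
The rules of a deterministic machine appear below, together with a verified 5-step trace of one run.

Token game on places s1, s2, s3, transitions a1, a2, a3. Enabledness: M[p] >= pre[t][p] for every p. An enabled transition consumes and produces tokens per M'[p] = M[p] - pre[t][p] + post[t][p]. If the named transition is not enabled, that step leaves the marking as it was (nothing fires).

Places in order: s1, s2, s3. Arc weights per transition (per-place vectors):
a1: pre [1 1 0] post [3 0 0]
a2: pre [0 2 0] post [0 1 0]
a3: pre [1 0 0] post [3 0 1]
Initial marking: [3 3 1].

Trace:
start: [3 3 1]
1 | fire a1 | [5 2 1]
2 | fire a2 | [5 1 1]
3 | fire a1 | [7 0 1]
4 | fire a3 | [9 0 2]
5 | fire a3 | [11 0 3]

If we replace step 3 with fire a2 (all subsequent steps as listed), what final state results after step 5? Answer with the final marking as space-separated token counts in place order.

9 1 3

(re-executing from step 3 with the substitution; state before step 3: [5 1 1])
3 | fire a2 | [5 1 1]
4 | fire a3 | [7 1 2]
5 | fire a3 | [9 1 3]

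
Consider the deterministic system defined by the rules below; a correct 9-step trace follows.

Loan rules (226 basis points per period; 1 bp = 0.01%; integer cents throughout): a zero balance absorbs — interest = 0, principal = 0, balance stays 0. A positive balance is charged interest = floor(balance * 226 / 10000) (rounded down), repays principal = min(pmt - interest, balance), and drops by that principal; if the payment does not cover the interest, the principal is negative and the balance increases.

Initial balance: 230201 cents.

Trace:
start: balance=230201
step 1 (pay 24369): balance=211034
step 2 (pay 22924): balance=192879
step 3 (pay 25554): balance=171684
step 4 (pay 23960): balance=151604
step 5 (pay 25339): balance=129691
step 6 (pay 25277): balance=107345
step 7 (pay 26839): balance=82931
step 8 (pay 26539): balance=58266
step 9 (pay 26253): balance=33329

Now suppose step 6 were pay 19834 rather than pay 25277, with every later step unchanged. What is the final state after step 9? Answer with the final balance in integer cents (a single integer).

39151

(re-executing from step 6 with the substitution; state before step 6: balance=129691)
step 6 (pay 19834): balance=112788
step 7 (pay 26839): balance=88498
step 8 (pay 26539): balance=63959
step 9 (pay 26253): balance=39151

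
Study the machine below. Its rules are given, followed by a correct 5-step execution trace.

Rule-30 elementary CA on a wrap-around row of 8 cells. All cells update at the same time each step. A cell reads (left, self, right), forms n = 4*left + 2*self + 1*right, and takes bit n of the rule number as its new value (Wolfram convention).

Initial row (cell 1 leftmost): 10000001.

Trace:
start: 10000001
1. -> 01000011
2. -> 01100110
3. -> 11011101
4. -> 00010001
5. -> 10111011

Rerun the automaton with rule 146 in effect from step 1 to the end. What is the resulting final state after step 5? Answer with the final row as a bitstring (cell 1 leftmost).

01011010

(re-executing steps 1..5 under rule 146; state before step 1: 10000001)
1. -> 01000010
2. -> 10100101
3. -> 00011000
4. -> 00100100
5. -> 01011010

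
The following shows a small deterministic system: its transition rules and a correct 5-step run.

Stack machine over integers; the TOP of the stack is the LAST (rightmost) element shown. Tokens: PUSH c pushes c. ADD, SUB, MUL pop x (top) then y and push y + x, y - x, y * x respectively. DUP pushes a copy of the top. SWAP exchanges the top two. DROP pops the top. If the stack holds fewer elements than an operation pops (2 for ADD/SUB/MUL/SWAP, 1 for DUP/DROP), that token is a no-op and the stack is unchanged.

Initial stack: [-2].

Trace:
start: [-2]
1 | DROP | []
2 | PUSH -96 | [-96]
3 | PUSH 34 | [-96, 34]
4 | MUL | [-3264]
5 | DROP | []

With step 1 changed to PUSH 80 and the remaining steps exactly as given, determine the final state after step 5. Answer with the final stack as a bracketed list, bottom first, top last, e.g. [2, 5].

(re-executing from step 1 with the substitution; state before step 1: [-2])
1 | PUSH 80 | [-2, 80]
2 | PUSH -96 | [-2, 80, -96]
3 | PUSH 34 | [-2, 80, -96, 34]
4 | MUL | [-2, 80, -3264]
5 | DROP | [-2, 80]

[-2, 80]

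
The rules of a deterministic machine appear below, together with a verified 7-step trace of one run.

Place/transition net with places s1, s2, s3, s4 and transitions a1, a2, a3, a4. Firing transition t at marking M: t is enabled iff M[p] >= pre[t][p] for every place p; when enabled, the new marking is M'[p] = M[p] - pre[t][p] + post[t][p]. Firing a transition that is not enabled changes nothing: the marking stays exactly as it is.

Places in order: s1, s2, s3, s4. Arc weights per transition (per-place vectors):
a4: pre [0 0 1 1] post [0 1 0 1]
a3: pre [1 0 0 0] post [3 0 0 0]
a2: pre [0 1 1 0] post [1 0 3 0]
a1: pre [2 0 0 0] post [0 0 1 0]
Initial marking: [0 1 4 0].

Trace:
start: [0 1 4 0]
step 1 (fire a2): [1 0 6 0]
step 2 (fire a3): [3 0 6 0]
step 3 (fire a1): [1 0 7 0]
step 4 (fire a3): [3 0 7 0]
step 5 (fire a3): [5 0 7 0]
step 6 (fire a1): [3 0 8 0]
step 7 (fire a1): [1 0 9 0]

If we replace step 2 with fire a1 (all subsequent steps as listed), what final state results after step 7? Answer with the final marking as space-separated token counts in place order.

(re-executing from step 2 with the substitution; state before step 2: [1 0 6 0])
step 2 (fire a1): [1 0 6 0]
step 3 (fire a1): [1 0 6 0]
step 4 (fire a3): [3 0 6 0]
step 5 (fire a3): [5 0 6 0]
step 6 (fire a1): [3 0 7 0]
step 7 (fire a1): [1 0 8 0]

1 0 8 0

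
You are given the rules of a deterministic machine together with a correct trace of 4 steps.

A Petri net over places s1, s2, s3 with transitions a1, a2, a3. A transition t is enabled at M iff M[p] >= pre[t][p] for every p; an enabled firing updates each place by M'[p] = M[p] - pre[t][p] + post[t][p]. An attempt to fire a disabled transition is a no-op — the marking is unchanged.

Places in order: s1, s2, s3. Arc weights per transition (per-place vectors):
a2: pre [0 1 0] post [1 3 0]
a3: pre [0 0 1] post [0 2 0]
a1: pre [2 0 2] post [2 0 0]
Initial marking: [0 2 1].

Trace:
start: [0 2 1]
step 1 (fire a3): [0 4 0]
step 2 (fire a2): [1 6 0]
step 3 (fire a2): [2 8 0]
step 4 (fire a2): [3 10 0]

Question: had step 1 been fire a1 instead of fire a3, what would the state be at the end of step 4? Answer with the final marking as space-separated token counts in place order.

(re-executing from step 1 with the substitution; state before step 1: [0 2 1])
step 1 (fire a1): [0 2 1]
step 2 (fire a2): [1 4 1]
step 3 (fire a2): [2 6 1]
step 4 (fire a2): [3 8 1]

3 8 1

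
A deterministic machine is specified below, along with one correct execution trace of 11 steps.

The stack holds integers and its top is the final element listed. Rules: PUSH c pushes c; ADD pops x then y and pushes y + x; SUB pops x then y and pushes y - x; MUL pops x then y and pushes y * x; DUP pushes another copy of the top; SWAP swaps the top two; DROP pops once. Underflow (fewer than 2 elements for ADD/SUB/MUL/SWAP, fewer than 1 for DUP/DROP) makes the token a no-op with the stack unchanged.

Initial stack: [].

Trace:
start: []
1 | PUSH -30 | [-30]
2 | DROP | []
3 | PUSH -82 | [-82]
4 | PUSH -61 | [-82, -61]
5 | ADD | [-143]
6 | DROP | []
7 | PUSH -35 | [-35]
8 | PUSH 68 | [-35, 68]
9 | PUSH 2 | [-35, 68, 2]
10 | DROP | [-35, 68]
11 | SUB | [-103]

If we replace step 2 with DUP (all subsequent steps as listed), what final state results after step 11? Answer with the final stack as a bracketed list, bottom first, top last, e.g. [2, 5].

(re-executing from step 2 with the substitution; state before step 2: [-30])
2 | DUP | [-30, -30]
3 | PUSH -82 | [-30, -30, -82]
4 | PUSH -61 | [-30, -30, -82, -61]
5 | ADD | [-30, -30, -143]
6 | DROP | [-30, -30]
7 | PUSH -35 | [-30, -30, -35]
8 | PUSH 68 | [-30, -30, -35, 68]
9 | PUSH 2 | [-30, -30, -35, 68, 2]
10 | DROP | [-30, -30, -35, 68]
11 | SUB | [-30, -30, -103]

[-30, -30, -103]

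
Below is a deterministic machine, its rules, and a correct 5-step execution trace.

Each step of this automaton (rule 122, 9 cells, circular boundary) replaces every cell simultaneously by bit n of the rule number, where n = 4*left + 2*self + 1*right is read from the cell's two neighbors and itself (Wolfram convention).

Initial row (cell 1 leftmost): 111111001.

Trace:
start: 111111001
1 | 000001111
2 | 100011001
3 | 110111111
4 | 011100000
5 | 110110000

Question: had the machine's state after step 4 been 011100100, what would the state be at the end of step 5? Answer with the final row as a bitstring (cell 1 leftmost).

state after step 4 := 011100100
5 | 110111010

110111010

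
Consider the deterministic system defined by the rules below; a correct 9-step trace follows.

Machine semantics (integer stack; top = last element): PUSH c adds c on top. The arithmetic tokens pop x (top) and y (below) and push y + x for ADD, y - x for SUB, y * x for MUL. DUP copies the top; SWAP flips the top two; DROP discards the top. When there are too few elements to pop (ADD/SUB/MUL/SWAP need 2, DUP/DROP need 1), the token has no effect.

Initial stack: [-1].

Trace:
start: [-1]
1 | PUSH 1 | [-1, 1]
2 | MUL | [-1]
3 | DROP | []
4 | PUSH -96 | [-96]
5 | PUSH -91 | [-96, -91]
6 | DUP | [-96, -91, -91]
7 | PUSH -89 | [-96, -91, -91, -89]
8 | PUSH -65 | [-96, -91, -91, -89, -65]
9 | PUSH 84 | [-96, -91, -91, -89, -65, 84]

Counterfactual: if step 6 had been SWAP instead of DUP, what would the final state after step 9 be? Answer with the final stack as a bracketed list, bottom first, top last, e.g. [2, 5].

[-91, -96, -89, -65, 84]

(re-executing from step 6 with the substitution; state before step 6: [-96, -91])
6 | SWAP | [-91, -96]
7 | PUSH -89 | [-91, -96, -89]
8 | PUSH -65 | [-91, -96, -89, -65]
9 | PUSH 84 | [-91, -96, -89, -65, 84]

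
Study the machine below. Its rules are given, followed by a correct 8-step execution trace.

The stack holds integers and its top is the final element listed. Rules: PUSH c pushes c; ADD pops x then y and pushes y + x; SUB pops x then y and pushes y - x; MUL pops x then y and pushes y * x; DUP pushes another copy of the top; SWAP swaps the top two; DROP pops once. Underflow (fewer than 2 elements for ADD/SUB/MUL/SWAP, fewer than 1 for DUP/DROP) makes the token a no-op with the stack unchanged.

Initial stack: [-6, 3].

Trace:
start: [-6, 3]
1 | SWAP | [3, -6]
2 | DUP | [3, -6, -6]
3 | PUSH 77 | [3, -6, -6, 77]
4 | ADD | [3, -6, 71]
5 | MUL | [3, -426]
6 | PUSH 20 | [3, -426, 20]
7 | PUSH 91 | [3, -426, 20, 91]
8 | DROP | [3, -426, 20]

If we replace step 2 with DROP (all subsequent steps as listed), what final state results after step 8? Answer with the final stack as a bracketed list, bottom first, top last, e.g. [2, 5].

(re-executing from step 2 with the substitution; state before step 2: [3, -6])
2 | DROP | [3]
3 | PUSH 77 | [3, 77]
4 | ADD | [80]
5 | MUL | [80]
6 | PUSH 20 | [80, 20]
7 | PUSH 91 | [80, 20, 91]
8 | DROP | [80, 20]

[80, 20]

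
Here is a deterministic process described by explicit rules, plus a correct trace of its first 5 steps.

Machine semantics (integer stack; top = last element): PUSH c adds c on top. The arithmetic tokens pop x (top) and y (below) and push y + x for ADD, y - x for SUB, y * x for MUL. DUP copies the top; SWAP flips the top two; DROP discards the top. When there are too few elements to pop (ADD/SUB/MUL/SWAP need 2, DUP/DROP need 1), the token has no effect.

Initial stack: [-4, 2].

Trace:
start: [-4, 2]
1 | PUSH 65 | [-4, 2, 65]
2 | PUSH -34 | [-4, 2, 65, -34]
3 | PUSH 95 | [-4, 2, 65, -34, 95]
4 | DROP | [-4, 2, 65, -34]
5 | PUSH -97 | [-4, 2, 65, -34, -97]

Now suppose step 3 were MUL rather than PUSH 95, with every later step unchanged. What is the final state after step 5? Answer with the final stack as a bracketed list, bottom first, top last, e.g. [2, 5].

[-4, 2, -97]

(re-executing from step 3 with the substitution; state before step 3: [-4, 2, 65, -34])
3 | MUL | [-4, 2, -2210]
4 | DROP | [-4, 2]
5 | PUSH -97 | [-4, 2, -97]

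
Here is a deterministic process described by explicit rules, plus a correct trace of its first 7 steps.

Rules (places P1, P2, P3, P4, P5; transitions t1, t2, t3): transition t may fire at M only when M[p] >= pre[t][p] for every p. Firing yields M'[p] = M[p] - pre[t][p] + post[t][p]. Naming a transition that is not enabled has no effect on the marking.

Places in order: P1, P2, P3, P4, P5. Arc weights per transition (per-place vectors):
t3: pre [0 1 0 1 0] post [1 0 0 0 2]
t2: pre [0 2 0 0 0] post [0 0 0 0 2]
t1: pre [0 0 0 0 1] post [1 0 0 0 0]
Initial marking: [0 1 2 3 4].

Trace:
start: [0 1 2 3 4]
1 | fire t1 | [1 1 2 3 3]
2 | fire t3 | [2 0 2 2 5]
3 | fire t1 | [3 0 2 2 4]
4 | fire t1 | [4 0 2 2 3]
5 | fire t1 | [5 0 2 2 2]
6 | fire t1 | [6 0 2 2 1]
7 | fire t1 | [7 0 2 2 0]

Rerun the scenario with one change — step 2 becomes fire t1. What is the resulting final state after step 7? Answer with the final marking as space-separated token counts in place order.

4 1 2 3 0

(re-executing from step 2 with the substitution; state before step 2: [1 1 2 3 3])
2 | fire t1 | [2 1 2 3 2]
3 | fire t1 | [3 1 2 3 1]
4 | fire t1 | [4 1 2 3 0]
5 | fire t1 | [4 1 2 3 0]
6 | fire t1 | [4 1 2 3 0]
7 | fire t1 | [4 1 2 3 0]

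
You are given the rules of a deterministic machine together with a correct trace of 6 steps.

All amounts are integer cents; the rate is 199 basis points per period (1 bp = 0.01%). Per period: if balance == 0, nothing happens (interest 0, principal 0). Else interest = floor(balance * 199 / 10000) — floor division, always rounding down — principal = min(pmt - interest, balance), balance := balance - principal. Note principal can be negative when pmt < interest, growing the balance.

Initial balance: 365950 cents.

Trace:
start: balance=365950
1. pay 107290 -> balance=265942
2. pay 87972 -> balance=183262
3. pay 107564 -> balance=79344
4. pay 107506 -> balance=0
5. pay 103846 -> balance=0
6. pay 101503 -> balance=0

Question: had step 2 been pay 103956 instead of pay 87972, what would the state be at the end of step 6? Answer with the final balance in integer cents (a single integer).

0

(re-executing from step 2 with the substitution; state before step 2: balance=265942)
2. pay 103956 -> balance=167278
3. pay 107564 -> balance=63042
4. pay 107506 -> balance=0
5. pay 103846 -> balance=0
6. pay 101503 -> balance=0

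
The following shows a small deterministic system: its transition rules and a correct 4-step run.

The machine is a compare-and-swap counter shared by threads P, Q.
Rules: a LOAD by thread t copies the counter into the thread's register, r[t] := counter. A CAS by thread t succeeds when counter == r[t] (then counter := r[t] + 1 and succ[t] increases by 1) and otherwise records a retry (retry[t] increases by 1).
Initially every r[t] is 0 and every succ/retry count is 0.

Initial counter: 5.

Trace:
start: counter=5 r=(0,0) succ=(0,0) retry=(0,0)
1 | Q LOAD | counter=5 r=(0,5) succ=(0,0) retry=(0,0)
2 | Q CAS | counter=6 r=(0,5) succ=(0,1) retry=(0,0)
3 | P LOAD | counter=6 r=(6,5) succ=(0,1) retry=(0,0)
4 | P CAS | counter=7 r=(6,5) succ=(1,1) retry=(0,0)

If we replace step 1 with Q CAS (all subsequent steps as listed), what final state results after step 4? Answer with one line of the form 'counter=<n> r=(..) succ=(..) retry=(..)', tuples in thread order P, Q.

(re-executing from step 1 with the substitution; state before step 1: counter=5 r=(0,0) succ=(0,0) retry=(0,0))
1 | Q CAS | counter=5 r=(0,0) succ=(0,0) retry=(0,1)
2 | Q CAS | counter=5 r=(0,0) succ=(0,0) retry=(0,2)
3 | P LOAD | counter=5 r=(5,0) succ=(0,0) retry=(0,2)
4 | P CAS | counter=6 r=(5,0) succ=(1,0) retry=(0,2)

counter=6 r=(5,0) succ=(1,0) retry=(0,2)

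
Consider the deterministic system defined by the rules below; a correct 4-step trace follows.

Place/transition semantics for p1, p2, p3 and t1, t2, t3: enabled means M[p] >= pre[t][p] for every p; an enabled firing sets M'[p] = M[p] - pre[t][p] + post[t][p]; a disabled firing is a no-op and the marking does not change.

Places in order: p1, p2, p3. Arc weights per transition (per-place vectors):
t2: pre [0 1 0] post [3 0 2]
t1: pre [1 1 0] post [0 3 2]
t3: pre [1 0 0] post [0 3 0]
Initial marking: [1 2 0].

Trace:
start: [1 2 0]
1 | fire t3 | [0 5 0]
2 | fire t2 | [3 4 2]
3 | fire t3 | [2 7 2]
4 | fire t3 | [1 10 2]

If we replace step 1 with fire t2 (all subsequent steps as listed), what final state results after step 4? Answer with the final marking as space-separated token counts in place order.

(re-executing from step 1 with the substitution; state before step 1: [1 2 0])
1 | fire t2 | [4 1 2]
2 | fire t2 | [7 0 4]
3 | fire t3 | [6 3 4]
4 | fire t3 | [5 6 4]

5 6 4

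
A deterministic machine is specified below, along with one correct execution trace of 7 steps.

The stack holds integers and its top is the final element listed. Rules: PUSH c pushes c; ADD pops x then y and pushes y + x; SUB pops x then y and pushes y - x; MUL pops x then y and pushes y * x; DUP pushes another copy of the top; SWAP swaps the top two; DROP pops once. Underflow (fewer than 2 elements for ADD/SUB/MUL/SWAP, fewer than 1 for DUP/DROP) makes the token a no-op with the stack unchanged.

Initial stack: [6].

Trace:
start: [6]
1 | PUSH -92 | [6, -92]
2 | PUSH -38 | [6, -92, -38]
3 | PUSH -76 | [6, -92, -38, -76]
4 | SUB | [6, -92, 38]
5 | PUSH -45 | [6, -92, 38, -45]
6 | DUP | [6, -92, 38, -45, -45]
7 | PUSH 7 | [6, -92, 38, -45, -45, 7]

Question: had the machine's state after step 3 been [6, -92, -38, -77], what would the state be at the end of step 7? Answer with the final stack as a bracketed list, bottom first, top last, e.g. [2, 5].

state after step 3 := [6, -92, -38, -77]
4 | SUB | [6, -92, 39]
5 | PUSH -45 | [6, -92, 39, -45]
6 | DUP | [6, -92, 39, -45, -45]
7 | PUSH 7 | [6, -92, 39, -45, -45, 7]

[6, -92, 39, -45, -45, 7]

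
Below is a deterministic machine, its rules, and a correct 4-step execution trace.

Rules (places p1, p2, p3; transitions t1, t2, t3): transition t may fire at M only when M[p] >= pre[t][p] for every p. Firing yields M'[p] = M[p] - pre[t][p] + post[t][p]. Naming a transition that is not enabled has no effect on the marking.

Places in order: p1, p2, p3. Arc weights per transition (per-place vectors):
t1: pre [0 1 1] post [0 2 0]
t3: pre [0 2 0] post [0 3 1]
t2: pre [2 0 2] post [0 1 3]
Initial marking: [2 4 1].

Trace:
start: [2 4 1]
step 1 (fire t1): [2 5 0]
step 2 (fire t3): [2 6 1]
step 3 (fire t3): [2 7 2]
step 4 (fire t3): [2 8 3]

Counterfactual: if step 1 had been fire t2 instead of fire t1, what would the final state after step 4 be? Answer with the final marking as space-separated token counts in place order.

(re-executing from step 1 with the substitution; state before step 1: [2 4 1])
step 1 (fire t2): [2 4 1]
step 2 (fire t3): [2 5 2]
step 3 (fire t3): [2 6 3]
step 4 (fire t3): [2 7 4]

2 7 4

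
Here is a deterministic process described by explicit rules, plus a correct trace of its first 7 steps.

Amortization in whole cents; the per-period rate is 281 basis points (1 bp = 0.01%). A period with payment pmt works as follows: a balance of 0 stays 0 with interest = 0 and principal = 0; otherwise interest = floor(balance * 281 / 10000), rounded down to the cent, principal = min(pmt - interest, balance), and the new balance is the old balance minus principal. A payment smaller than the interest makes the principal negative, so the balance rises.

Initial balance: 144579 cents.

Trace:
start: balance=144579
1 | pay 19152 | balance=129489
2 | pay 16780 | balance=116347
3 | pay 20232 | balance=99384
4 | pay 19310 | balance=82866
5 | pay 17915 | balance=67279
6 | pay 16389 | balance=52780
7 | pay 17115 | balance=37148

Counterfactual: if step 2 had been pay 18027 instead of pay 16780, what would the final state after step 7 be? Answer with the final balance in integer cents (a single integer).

(re-executing from step 2 with the substitution; state before step 2: balance=129489)
2 | pay 18027 | balance=115100
3 | pay 20232 | balance=98102
4 | pay 19310 | balance=81548
5 | pay 17915 | balance=65924
6 | pay 16389 | balance=51387
7 | pay 17115 | balance=35715

35715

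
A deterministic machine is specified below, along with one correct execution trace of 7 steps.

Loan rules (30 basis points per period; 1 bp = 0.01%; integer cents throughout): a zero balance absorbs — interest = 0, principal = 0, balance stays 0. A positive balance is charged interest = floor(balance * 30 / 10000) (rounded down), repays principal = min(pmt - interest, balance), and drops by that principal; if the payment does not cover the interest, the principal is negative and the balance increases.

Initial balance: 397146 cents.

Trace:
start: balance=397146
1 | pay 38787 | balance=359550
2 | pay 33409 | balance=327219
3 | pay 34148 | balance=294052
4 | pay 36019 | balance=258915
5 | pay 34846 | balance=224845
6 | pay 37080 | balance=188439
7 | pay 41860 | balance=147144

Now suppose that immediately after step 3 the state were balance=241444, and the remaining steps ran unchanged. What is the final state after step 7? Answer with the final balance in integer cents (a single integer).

state after step 3 := balance=241444
4 | pay 36019 | balance=206149
5 | pay 34846 | balance=171921
6 | pay 37080 | balance=135356
7 | pay 41860 | balance=93902

93902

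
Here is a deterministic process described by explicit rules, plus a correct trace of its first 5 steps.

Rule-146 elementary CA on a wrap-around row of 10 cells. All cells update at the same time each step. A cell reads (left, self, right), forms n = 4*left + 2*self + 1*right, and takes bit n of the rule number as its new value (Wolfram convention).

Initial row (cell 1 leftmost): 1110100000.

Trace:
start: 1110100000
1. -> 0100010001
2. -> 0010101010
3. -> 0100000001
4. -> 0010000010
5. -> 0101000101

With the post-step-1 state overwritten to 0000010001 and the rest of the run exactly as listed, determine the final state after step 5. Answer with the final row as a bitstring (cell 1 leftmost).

0101010001

state after step 1 := 0000010001
2. -> 1000101010
3. -> 0101000000
4. -> 1000100000
5. -> 0101010001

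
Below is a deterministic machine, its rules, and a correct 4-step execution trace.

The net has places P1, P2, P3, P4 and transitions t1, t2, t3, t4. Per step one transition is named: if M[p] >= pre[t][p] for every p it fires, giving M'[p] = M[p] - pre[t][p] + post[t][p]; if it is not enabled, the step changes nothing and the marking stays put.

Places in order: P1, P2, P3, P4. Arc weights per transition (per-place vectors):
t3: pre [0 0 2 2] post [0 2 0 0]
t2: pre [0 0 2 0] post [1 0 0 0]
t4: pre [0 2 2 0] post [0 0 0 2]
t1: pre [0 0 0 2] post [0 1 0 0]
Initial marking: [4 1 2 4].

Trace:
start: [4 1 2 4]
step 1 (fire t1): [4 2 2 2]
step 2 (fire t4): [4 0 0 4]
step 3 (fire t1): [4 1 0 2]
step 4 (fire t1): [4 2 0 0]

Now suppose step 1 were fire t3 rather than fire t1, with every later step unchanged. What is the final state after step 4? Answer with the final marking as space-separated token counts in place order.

4 4 0 0

(re-executing from step 1 with the substitution; state before step 1: [4 1 2 4])
step 1 (fire t3): [4 3 0 2]
step 2 (fire t4): [4 3 0 2]
step 3 (fire t1): [4 4 0 0]
step 4 (fire t1): [4 4 0 0]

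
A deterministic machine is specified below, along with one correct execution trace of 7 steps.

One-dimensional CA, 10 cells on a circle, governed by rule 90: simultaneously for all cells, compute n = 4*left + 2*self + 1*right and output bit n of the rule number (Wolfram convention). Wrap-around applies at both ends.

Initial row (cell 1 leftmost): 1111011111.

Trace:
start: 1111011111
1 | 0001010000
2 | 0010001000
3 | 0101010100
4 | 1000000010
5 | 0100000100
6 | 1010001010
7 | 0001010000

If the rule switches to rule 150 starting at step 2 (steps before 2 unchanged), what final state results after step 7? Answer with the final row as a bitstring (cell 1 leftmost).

(re-executing steps 2..7 under rule 150; state before step 2: 0001010000)
2 | 0011011000
3 | 0100000100
4 | 1110001110
5 | 0101010100
6 | 1101010110
7 | 0001010000

0001010000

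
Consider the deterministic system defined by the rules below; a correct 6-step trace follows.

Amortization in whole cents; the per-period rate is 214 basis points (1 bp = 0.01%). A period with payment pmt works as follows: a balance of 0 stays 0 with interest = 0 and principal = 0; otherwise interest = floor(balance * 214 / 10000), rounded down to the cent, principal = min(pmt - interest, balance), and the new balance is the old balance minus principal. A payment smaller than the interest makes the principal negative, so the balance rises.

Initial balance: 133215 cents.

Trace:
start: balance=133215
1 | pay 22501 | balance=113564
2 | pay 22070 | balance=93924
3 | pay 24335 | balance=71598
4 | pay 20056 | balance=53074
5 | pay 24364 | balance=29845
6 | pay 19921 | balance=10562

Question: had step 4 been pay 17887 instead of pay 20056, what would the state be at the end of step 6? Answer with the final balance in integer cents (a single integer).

(re-executing from step 4 with the substitution; state before step 4: balance=71598)
4 | pay 17887 | balance=55243
5 | pay 24364 | balance=32061
6 | pay 19921 | balance=12826

12826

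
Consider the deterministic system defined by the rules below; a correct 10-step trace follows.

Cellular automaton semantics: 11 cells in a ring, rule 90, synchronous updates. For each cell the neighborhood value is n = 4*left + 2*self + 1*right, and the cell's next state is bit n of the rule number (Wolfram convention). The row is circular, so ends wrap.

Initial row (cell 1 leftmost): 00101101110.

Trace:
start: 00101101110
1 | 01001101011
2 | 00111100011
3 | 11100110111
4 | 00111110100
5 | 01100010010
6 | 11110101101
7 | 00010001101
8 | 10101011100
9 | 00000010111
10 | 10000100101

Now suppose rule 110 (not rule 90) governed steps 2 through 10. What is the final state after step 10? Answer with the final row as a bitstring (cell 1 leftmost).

(re-executing steps 2..10 under rule 110; state before step 2: 01001101011)
2 | 11011111111
3 | 01110000000
4 | 11010000000
5 | 11110000001
6 | 00010000011
7 | 00110000111
8 | 01110001101
9 | 11010011111
10 | 01110110000

01110110000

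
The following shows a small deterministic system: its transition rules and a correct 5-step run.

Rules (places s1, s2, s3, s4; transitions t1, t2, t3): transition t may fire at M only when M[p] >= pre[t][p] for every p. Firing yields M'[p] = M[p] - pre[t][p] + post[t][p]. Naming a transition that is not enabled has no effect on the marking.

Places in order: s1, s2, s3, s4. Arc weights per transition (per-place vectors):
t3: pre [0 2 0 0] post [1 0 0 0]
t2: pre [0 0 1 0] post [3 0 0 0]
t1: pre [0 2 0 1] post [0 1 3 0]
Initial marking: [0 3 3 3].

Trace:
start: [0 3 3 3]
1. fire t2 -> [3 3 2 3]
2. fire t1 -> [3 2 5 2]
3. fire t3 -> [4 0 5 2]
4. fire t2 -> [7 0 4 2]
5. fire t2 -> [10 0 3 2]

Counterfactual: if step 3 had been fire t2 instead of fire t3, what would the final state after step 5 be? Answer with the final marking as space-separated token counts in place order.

(re-executing from step 3 with the substitution; state before step 3: [3 2 5 2])
3. fire t2 -> [6 2 4 2]
4. fire t2 -> [9 2 3 2]
5. fire t2 -> [12 2 2 2]

12 2 2 2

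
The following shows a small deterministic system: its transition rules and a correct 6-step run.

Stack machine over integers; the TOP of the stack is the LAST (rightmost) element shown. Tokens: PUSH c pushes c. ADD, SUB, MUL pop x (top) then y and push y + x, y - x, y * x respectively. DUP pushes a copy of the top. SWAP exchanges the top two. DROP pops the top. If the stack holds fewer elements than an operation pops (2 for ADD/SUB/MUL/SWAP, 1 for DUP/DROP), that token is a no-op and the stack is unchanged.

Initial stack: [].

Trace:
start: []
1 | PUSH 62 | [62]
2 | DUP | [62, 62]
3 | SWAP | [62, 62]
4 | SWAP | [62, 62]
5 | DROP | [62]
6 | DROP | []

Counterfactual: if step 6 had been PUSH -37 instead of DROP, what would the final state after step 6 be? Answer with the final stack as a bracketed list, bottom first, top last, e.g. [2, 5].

[62, -37]

(re-executing from step 6 with the substitution; state before step 6: [62])
6 | PUSH -37 | [62, -37]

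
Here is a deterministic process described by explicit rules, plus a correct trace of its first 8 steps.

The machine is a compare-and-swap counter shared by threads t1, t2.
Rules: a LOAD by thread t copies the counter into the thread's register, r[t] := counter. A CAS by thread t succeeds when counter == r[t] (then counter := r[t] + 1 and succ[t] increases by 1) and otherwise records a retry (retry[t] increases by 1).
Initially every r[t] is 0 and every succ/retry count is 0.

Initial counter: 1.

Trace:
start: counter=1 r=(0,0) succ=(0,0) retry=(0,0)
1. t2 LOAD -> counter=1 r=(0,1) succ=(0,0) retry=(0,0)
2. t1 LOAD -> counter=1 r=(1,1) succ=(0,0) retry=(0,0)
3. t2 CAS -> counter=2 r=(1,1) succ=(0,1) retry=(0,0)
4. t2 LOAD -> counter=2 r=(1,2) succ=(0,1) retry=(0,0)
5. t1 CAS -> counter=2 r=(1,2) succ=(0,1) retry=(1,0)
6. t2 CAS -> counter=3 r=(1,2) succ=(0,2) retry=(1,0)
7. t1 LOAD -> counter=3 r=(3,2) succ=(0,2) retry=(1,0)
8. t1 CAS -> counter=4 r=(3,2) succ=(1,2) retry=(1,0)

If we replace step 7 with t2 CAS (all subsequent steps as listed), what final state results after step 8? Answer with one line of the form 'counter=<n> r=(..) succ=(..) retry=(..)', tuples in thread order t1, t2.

(re-executing from step 7 with the substitution; state before step 7: counter=3 r=(1,2) succ=(0,2) retry=(1,0))
7. t2 CAS -> counter=3 r=(1,2) succ=(0,2) retry=(1,1)
8. t1 CAS -> counter=3 r=(1,2) succ=(0,2) retry=(2,1)

counter=3 r=(1,2) succ=(0,2) retry=(2,1)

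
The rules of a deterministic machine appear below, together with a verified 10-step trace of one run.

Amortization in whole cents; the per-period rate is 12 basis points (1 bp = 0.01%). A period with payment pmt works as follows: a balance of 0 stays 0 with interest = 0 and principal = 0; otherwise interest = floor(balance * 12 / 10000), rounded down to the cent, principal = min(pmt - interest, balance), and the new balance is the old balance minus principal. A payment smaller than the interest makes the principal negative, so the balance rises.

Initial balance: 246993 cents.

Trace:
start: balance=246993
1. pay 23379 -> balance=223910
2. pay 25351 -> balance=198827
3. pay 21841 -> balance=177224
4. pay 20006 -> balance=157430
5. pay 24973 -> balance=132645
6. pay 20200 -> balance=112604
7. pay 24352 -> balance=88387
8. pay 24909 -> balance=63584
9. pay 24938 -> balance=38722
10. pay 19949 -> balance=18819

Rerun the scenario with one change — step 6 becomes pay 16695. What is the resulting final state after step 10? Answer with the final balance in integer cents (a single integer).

(re-executing from step 6 with the substitution; state before step 6: balance=132645)
6. pay 16695 -> balance=116109
7. pay 24352 -> balance=91896
8. pay 24909 -> balance=67097
9. pay 24938 -> balance=42239
10. pay 19949 -> balance=22340

22340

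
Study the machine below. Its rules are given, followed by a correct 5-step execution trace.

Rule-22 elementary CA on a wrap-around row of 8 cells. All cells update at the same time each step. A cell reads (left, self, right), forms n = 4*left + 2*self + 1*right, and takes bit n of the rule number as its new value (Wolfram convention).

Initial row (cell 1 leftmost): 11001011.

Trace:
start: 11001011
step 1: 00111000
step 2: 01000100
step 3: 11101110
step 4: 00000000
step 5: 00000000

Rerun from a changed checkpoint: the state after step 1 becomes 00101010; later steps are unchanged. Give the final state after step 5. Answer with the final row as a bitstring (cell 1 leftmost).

00100010

state after step 1 := 00101010
step 2: 01101011
step 3: 00001000
step 4: 00011100
step 5: 00100010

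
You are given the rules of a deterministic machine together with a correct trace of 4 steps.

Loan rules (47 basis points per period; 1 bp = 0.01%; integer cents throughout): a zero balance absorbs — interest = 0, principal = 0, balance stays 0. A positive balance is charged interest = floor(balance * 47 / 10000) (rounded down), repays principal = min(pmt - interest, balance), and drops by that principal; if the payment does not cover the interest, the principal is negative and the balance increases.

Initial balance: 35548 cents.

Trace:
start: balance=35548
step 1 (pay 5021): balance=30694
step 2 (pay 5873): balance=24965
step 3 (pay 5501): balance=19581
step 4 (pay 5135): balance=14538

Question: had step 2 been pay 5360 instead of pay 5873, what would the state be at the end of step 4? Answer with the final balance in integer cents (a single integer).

(re-executing from step 2 with the substitution; state before step 2: balance=30694)
step 2 (pay 5360): balance=25478
step 3 (pay 5501): balance=20096
step 4 (pay 5135): balance=15055

15055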